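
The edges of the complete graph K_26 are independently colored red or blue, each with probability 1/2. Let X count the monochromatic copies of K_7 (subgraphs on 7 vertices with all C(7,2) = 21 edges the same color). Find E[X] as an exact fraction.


Let X = Σ_S X_S over the C(26, 7) = 657800 subsets S of size 7, where X_S = 1 if the K_7 on S is monochromatic.
For a fixed S, the K_7 on S has C(7, 2) = 21 edges. P[all 21 edges red] = (1/2)^21, and likewise for blue, so P[monochromatic] = 2·(1/2)^21 = 2^{1 − 21} = 1/1048576.
Summing: E[X] = C(26, 7) · 2^{1 − 21} = 657800 · 1/1048576 = 82225/131072.
Numerically: E[X] ≈ 0.627.

E[X] = C(26,7)·2^(1−C(7,2)) = 82225/131072 ≈ 0.627.


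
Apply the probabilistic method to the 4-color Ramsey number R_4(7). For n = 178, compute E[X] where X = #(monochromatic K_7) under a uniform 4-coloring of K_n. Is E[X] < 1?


E[X] = C(178, 7) · 4^{1 − 21} = 996867063280 · 4^{−20} = 996867063280/1099511627776.
As a reduced fraction: E[X] = 62304191455/68719476736 ≈ 0.906645.
Is E[X] < 1? YES.
Since E[X] < 1, there exists a 4-coloring of K_{178} with no monochromatic K_7; hence R_4(7) > 178.

E[X] = 62304191455/68719476736 ≈ 0.906645; E[X] < 1, so R_4(7) > 178.


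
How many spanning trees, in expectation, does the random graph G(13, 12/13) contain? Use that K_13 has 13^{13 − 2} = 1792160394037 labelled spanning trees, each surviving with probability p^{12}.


K_13 has 13^{13 − 2} = 1792160394037 labelled spanning trees.
For each such spanning tree H, let X_H = 1 if all 12 edges of H are present in G. Then P[X_H = 1] = p^{12} = (12/13)^{12} = 8916100448256/23298085122481.
By linearity: E[X] = Σ_H E[X_H] = 1792160394037 · p^{12} = 1792160394037 · 8916100448256/23298085122481 = 8916100448256/13.
Numerically: E[X] ≈ 6.86e+11.

E[X] = 1792160394037 · (12/13)^{12} = 8916100448256/13 ≈ 6.86e+11.


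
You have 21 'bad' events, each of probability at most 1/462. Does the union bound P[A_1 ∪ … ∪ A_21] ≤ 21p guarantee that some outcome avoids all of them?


Union bound: P[∪_{i=1}^{21} A_i] ≤ Σ_i P[A_i] ≤ 21·p = 21·(1/462) = 1/22.
Numerically: 1/22 ≈ 0.0455.
Is 1/22 < 1? YES.
Since P[∪ A_i] ≤ 1/22 < 1, the complement has P[∩ A_i^c] ≥ 1 − 1/22 = 21/22 > 0, so some outcome avoids every A_i.

21·p = 1/22 ≈ 0.0455; existence CERTIFIED by the union bound.


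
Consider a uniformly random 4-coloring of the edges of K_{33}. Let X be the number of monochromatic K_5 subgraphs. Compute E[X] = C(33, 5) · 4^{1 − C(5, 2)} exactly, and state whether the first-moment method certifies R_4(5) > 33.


E[X] = C(33, 5) · 4^{1 − 10} = 237336 · 4^{−9} = 237336/262144.
As a reduced fraction: E[X] = 29667/32768 ≈ 0.90536.
Is E[X] < 1? YES.
Since E[X] < 1, there exists a 4-coloring of K_{33} with no monochromatic K_5; hence R_4(5) > 33.

E[X] = 29667/32768 ≈ 0.90536; E[X] < 1, so R_4(5) > 33.


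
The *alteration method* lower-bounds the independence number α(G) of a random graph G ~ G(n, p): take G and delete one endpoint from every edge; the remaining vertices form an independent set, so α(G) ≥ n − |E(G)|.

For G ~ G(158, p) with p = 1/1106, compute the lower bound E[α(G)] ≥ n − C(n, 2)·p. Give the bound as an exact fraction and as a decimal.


E[|E(G)|] = C(158, 2)·p = 12403 · (1/1106) = 157/14.
E[α(G)] ≥ n − E[|E(G)|] = 158 − 157/14 = 2055/14.
Numerically: ≈ 146.786.
(This is only a lower bound; the true E[α(G)] may be larger.)

E[α(G)] ≥ 2055/14 ≈ 146.786.


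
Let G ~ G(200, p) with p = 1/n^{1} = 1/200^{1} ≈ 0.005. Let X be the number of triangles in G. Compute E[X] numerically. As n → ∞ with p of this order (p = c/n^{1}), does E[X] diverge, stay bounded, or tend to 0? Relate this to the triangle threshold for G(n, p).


Number of potential triangles: C(200, 3) = 1313400.
Each occurs with probability p³ ≈ (0.005)³ ≈ 1.25000000e-07.
By linearity: E[X] = C(200, 3)·p³ ≈ 1313400 · 1.25000000e-07 ≈ 0.164175.
Here α = 1, so p = 1/n is exactly at the triangle threshold p ~ 1/n. Asymptotically E[X] → c³/6 = 1³/6 = 1/6 ≈ 0.166667, a bounded constant. In this regime the triangle count is asymptotically Poisson(c³/6).

E[X] ≈ 0.164175; in regime p = Θ(1/n^{1}) E[X] stays bounded (at the triangle threshold p ~ 1/n).


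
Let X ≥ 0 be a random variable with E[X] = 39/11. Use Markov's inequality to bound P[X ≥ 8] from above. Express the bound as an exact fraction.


μ = E[X] = 39/11, a = 8.
Markov: P[X ≥ 8] ≤ μ/a = (39/11)/8 = 39/88.
Numerically: ≈ 0.443182.
(Since a = 8 > μ = 3.545455, the bound 39/88 is < 1 and informative.)

P[X ≥ 8] ≤ 39/88 ≈ 0.443182.


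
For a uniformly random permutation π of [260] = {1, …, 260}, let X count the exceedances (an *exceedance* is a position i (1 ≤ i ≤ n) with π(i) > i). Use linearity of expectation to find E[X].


Write X = Σ_{i=1}^{260} X_i, where X_i = 1_{π(i) > i}.
For each fixed i, π(i) is uniform over {1, …, 260} (marginal of a uniform permutation), so P[π(i) > i] = (n − i)/n. Summing: Σ_{i=1}^{260} (n − i)/n = (0 + 1 + … + 259)/260 = 260(260 − 1)/(2·260) = (260 − 1)/2.
Hence E[X] = Σ_{i=1}^{260} (260 − i)/260 = 259/2 ≈ 129.5000.

E[X] = 259/2 = 129.5000.


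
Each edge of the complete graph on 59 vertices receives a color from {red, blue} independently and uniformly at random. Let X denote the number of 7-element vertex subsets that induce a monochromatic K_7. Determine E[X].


Let X = Σ_S X_S over the C(59, 7) = 341149446 subsets S of size 7, where X_S = 1 if the K_7 on S is monochromatic.
For a fixed S, the K_7 on S has C(7, 2) = 21 edges. P[all 21 edges red] = (1/2)^21, and likewise for blue, so P[monochromatic] = 2·(1/2)^21 = 2^{1 − 21} = 1/1048576.
By linearity of expectation: E[X] = C(59, 7) · 2^{1 − 21} = 341149446 · 1/1048576 = 170574723/524288.
Numerically: E[X] ≈ 325.345.

E[X] = C(59,7)·2^(1−C(7,2)) = 170574723/524288 ≈ 325.345.


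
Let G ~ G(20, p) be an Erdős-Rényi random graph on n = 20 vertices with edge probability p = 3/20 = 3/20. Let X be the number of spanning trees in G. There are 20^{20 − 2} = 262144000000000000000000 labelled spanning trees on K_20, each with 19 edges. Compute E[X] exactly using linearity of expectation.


K_20 has 20^{20 − 2} = 262144000000000000000000 labelled spanning trees.
For each such spanning tree H, let X_H = 1 if all 19 edges of H are present in G. Then P[X_H = 1] = p^{19} = (3/20)^{19} = 1162261467/5242880000000000000000000.
By linearity: E[X] = Σ_H E[X_H] = 262144000000000000000000 · p^{19} = 262144000000000000000000 · 1162261467/5242880000000000000000000 = 1162261467/20.
Numerically: E[X] ≈ 5.8113e+07.

E[X] = 262144000000000000000000 · (3/20)^{19} = 1162261467/20 ≈ 5.8113e+07.


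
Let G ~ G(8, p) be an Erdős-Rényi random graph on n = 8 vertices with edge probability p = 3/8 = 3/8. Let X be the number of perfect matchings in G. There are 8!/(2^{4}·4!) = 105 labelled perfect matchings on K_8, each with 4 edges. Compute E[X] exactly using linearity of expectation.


K_8 has 8!/(2^{4}·4!) = 105 labelled perfect matchings.
For each such perfect matching H, let X_H = 1 if all 4 edges of H are present in G. Then P[X_H = 1] = p^{4} = (3/8)^{4} = 81/4096.
By linearity: E[X] = Σ_H E[X_H] = 105 · p^{4} = 105 · 81/4096 = 8505/4096.
Numerically: E[X] ≈ 2.076.

E[X] = 105 · (3/8)^{4} = 8505/4096 ≈ 2.076.


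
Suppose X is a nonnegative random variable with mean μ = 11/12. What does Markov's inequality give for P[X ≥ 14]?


μ = E[X] = 11/12, a = 14.
Markov: P[X ≥ 14] ≤ μ/a = (11/12)/14 = 11/168.
Numerically: ≈ 0.065476.
(Since a = 14 > μ = 0.916667, the bound 11/168 is < 1 and informative.)

P[X ≥ 14] ≤ 11/168 ≈ 0.065476.


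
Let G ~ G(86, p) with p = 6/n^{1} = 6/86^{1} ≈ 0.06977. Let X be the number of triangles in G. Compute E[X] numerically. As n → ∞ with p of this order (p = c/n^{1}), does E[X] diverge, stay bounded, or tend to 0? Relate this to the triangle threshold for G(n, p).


Number of potential triangles: C(86, 3) = 102340.
Each occurs with probability p³ ≈ (0.06977)³ ≈ 3.395927e-04.
By linearity: E[X] = C(86, 3)·p³ ≈ 102340 · 3.395927e-04 ≈ 34.7539.
Here α = 1, so p = 6/n is exactly at the triangle threshold p ~ 1/n. Asymptotically E[X] → c³/6 = 6³/6 = 36 ≈ 36.0000, a bounded constant. In this regime the triangle count is asymptotically Poisson(c³/6).

E[X] ≈ 34.7539; in regime p = Θ(1/n^{1}) E[X] stays bounded (at the triangle threshold p ~ 1/n).


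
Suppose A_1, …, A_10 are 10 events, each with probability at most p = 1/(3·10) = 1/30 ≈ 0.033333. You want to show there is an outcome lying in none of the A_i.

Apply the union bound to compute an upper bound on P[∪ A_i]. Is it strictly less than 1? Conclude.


Union bound: P[∪_{i=1}^{10} A_i] ≤ Σ_i P[A_i] ≤ 10·p = 10·(1/30) = 1/3.
Numerically: 1/3 ≈ 0.333333.
Is 1/3 < 1? YES.
Since P[∪ A_i] ≤ 1/3 < 1, the complement has P[∩ A_i^c] ≥ 1 − 1/3 = 2/3 > 0, so some outcome avoids every A_i.

10·p = 1/3 ≈ 0.333333; existence CERTIFIED by the union bound.


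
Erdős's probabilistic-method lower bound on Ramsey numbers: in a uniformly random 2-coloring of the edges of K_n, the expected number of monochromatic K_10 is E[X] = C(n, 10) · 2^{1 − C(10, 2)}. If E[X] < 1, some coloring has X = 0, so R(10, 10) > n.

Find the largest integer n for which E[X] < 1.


We need C(n, 10) · 2^{1 − 45} < 1, i.e. C(n, 10) < 2^{45 − 1} = 17592186044416.
Check values of n near the boundary:
  n = 96: C(96, 10) = 11279926456656; 11279926456656 < 17592186044416? YES
  n = 97: C(97, 10) = 12576469727536; 12576469727536 < 17592186044416? YES
  n = 98: C(98, 10) = 14005614014756; 14005614014756 < 17592186044416? YES
  n = 99: C(99, 10) = 15579278510796; 15579278510796 < 17592186044416? YES
  n = 100: C(100, 10) = 17310309456440; 17310309456440 < 17592186044416? YES
  n = 101: C(101, 10) = 19212541264840; 19212541264840 < 17592186044416? NO
  n = 102: C(102, 10) = 21300860967540; 21300860967540 < 17592186044416? NO
The largest n with C(n, 10) < 17592186044416 is n = 100 (where E[X] = 2163788682055/2199023255552 ≈ 0.9840). Hence R(10, 10) > 100, i.e. R(10, 10) ≥ 101.

Largest n = 100; hence R(10, 10) > 100.


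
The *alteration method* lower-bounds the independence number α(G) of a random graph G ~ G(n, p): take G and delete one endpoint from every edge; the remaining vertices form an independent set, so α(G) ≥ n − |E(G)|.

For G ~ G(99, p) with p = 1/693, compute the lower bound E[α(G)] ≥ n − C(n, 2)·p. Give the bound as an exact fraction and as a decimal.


E[|E(G)|] = C(99, 2)·p = 4851 · (1/693) = 7.
E[α(G)] ≥ n − E[|E(G)|] = 99 − 7 = 92.
Numerically: ≈ 92.00000.
(This is only a lower bound; the true E[α(G)] may be larger.)

E[α(G)] ≥ 92 ≈ 92.00000.


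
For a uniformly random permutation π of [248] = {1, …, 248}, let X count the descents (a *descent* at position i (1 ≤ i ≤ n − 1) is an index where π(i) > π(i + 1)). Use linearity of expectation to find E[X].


Write X = Σ X_I over i = 1, …, 247, with X_I the indicator of one descent.
There are 247 indicators.
For each fixed i, the pair (π(i), π(i+1)) is a uniformly random ordered pair of distinct values from {1, …, 248}; by symmetry P[π(i) > π(i+1)] = 1/2.
By linearity: E[X] = 247 · (1/2) = (248 − 1) · (1/2) = 247/2 ≈ 123.500.

E[X] = 247/2 = 123.500.


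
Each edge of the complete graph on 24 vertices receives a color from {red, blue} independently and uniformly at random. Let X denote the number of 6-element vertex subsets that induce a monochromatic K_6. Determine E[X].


Let X = Σ_S X_S over the C(24, 6) = 134596 subsets S of size 6, where X_S = 1 if the K_6 on S is monochromatic.
For a fixed S, the K_6 on S has C(6, 2) = 15 edges. P[all 15 edges red] = (1/2)^15, and likewise for blue, so P[monochromatic] = 2·(1/2)^15 = 2^{1 − 15} = 1/16384.
By linearity: E[X] = C(24, 6) · 2^{1 − 15} = 134596 · 1/16384 = 33649/4096.
Numerically: E[X] ≈ 8.2151.

E[X] = C(24,6)·2^(1−C(6,2)) = 33649/4096 ≈ 8.2151.


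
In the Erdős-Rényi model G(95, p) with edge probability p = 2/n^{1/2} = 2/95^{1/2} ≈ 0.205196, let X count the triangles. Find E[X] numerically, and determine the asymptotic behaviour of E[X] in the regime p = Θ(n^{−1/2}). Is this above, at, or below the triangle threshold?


Number of potential triangles: C(95, 3) = 138415.
Each occurs with probability p³ ≈ (0.205196)³ ≈ 8.63981770e-03.
By linearity: E[X] = C(95, 3)·p³ ≈ 138415 · 8.63981770e-03 ≈ 1195.880367.
Since α = 1/2 < 1, p = c/n^{1/2} ≫ 1/n is above the triangle threshold p ~ 1/n. Asymptotically E[X] ~ (c³/6)·n^{3(1−α)} = (2³/6)·n^{1.5} → ∞; triangles are abundant w.h.p.

E[X] ≈ 1195.880367; in regime p = Θ(1/n^{1/2}) E[X] diverges (above the triangle threshold p ~ 1/n).


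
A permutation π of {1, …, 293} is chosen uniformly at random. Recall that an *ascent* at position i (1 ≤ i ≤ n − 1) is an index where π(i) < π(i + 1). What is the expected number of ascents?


Write X = Σ X_I over i = 1, …, 292, with X_I the indicator of one ascent.
There are 292 indicators.
For each fixed i, the pair (π(i), π(i+1)) is a uniformly random ordered pair of distinct values from {1, …, 293}; by symmetry P[π(i) < π(i+1)] = 1/2.
By linearity: E[X] = 292 · (1/2) = (293 − 1) · (1/2) = 146 ≈ 146.000000.

E[X] = 146 = 146.000000.


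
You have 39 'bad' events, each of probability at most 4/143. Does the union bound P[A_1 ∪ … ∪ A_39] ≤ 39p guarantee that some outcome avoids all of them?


Union bound: P[∪_{i=1}^{39} A_i] ≤ Σ_i P[A_i] ≤ 39·p = 39·(4/143) = 12/11.
Numerically: 12/11 ≈ 1.0909.
Is 12/11 < 1? NO.
Since the bound 12/11 is ≥ 1, the union bound is uninformative here; it does NOT by itself certify existence.

39·p = 12/11 ≈ 1.0909; existence NOT certified by the union bound.


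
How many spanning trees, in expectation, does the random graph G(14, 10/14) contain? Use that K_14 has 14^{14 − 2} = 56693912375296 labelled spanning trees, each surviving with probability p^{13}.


K_14 has 14^{14 − 2} = 56693912375296 labelled spanning trees.
For each such spanning tree H, let X_H = 1 if all 13 edges of H are present in G. Then P[X_H = 1] = p^{13} = (5/7)^{13} = 1220703125/96889010407.
By linearity: E[X] = Σ_H E[X_H] = 56693912375296 · p^{13} = 56693912375296 · 1220703125/96889010407 = 5000000000000/7.
Numerically: E[X] ≈ 7.14e+11.

E[X] = 56693912375296 · (5/7)^{13} = 5000000000000/7 ≈ 7.14e+11.


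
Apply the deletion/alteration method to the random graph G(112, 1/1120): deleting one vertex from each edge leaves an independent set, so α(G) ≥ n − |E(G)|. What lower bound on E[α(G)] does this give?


E[|E(G)|] = C(112, 2)·p = 6216 · (1/1120) = 111/20.
E[α(G)] ≥ n − E[|E(G)|] = 112 − 111/20 = 2129/20.
Numerically: ≈ 106.450000.
(This is only a lower bound; the true E[α(G)] may be larger.)

E[α(G)] ≥ 2129/20 ≈ 106.450000.


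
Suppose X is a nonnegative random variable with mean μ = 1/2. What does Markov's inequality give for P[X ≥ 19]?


μ = E[X] = 1/2, a = 19.
Markov: P[X ≥ 19] ≤ μ/a = (1/2)/19 = 1/38.
Numerically: ≈ 0.026.
(Since a = 19 > μ = 0.500, the bound 1/38 is < 1 and informative.)

P[X ≥ 19] ≤ 1/38 ≈ 0.026.


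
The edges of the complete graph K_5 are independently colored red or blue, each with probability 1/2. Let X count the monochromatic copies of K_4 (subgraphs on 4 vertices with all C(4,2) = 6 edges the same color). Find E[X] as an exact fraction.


Let X = Σ_S X_S over the C(5, 4) = 5 subsets S of size 4, where X_S = 1 if the K_4 on S is monochromatic.
For a fixed S, the K_4 on S has C(4, 2) = 6 edges. P[all 6 edges red] = (1/2)^6, and likewise for blue, so P[monochromatic] = 2·(1/2)^6 = 2^{1 − 6} = 1/32.
By linearity: E[X] = C(5, 4) · 2^{1 − 6} = 5 · 1/32 = 5/32.
Numerically: E[X] ≈ 0.156250.

E[X] = C(5,4)·2^(1−C(4,2)) = 5/32 ≈ 0.156250.


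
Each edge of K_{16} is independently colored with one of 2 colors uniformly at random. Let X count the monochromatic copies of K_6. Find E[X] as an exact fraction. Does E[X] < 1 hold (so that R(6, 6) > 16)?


E[X] = C(16, 6) · 2^{1 − 15} = 8008 · 2^{−14} = 8008/16384.
As a reduced fraction: E[X] = 1001/2048 ≈ 0.4888.
Is E[X] < 1? YES.
Since E[X] < 1, there exists a 2-coloring of K_{16} with no monochromatic K_6; hence R(6, 6) > 16.

E[X] = 1001/2048 ≈ 0.4888; E[X] < 1, so R(6, 6) > 16.


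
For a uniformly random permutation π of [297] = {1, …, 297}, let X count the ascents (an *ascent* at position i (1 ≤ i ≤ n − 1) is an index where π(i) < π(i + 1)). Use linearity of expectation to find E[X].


Write X = Σ X_I over i = 1, …, 296, with X_I the indicator of one ascent.
There are 296 indicators.
For each fixed i, the pair (π(i), π(i+1)) is a uniformly random ordered pair of distinct values from {1, …, 297}; by symmetry P[π(i) < π(i+1)] = 1/2.
By linearity: E[X] = 296 · (1/2) = (297 − 1) · (1/2) = 148 ≈ 148.00000.

E[X] = 148 = 148.00000.


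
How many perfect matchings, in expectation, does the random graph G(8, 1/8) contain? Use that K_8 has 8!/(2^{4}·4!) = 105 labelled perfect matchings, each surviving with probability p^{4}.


K_8 has 8!/(2^{4}·4!) = 105 labelled perfect matchings.
For each such perfect matching H, let X_H = 1 if all 4 edges of H are present in G. Then P[X_H = 1] = p^{4} = (1/8)^{4} = 1/4096.
By linearity of expectation: E[X] = Σ_H E[X_H] = 105 · p^{4} = 105 · 1/4096 = 105/4096.
Numerically: E[X] ≈ 0.02563.

E[X] = 105 · (1/8)^{4} = 105/4096 ≈ 0.02563.


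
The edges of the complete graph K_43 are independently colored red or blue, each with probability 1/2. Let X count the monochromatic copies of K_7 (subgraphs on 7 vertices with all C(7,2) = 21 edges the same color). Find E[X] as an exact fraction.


Let X = Σ_S X_S over the C(43, 7) = 32224114 subsets S of size 7, where X_S = 1 if the K_7 on S is monochromatic.
For a fixed S, the K_7 on S has C(7, 2) = 21 edges. P[all 21 edges red] = (1/2)^21, and likewise for blue, so P[monochromatic] = 2·(1/2)^21 = 2^{1 − 21} = 1/1048576.
By linearity: E[X] = C(43, 7) · 2^{1 − 21} = 32224114 · 1/1048576 = 16112057/524288.
Numerically: E[X] ≈ 30.7313.

E[X] = C(43,7)·2^(1−C(7,2)) = 16112057/524288 ≈ 30.7313.


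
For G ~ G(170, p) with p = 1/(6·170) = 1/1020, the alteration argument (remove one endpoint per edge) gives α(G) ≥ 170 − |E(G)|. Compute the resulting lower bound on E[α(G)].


E[|E(G)|] = C(170, 2)·p = 14365 · (1/1020) = 169/12.
E[α(G)] ≥ n − E[|E(G)|] = 170 − 169/12 = 1871/12.
Numerically: ≈ 155.916667.
(This is only a lower bound; the true E[α(G)] may be larger.)

E[α(G)] ≥ 1871/12 ≈ 155.916667.


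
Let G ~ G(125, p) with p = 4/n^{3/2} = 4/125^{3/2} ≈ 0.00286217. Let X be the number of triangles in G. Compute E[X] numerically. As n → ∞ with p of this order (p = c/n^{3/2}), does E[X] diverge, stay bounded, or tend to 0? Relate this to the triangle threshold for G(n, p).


Number of potential triangles: C(125, 3) = 317750.
Each occurs with probability p³ ≈ (0.00286217)³ ≈ 2.34468722e-08.
By linearity: E[X] = C(125, 3)·p³ ≈ 317750 · 2.34468722e-08 ≈ 0.007450.
Since α = 3/2 > 1, p = c/n^{3/2} = o(1/n) is below the triangle threshold p ~ 1/n. Asymptotically E[X] ~ (c³/6)·n^{3(1−α)} = (4³/6)·n^{-1.5} → 0, so by Markov's inequality G has no triangles w.h.p.

E[X] ≈ 0.007450; in regime p = Θ(1/n^{3/2}) E[X] tends to 0 (below the triangle threshold p ~ 1/n).


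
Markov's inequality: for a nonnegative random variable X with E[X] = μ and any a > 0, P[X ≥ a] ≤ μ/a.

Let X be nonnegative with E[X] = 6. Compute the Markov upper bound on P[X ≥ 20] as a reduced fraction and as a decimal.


μ = E[X] = 6, a = 20.
Markov: P[X ≥ 20] ≤ μ/a = (6)/20 = 3/10.
Numerically: ≈ 0.300.
(Since a = 20 > μ = 6.000, the bound 3/10 is < 1 and informative.)

P[X ≥ 20] ≤ 3/10 ≈ 0.300.


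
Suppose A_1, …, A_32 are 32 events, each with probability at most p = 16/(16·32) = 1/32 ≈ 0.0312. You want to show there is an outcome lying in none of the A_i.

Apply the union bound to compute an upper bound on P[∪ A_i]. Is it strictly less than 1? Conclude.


Union bound: P[∪_{i=1}^{32} A_i] ≤ Σ_i P[A_i] ≤ 32·p = 32·(1/32) = 1.
Numerically: 1 ≈ 1.0000.
Is 1 < 1? NO.
Since the bound 1 is ≥ 1, the union bound is uninformative here; it does NOT by itself certify existence.

32·p = 1 ≈ 1.0000; existence NOT certified by the union bound.


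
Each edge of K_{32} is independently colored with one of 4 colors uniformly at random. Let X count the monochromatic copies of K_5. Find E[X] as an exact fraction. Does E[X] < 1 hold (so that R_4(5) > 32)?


E[X] = C(32, 5) · 4^{1 − 10} = 201376 · 4^{−9} = 201376/262144.
As a reduced fraction: E[X] = 6293/8192 ≈ 0.768.
Is E[X] < 1? YES.
Since E[X] < 1, there exists a 4-coloring of K_{32} with no monochromatic K_5; hence R_4(5) > 32.

E[X] = 6293/8192 ≈ 0.768; E[X] < 1, so R_4(5) > 32.


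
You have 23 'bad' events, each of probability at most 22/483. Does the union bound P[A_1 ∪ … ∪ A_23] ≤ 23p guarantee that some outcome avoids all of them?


Union bound: P[∪_{i=1}^{23} A_i] ≤ Σ_i P[A_i] ≤ 23·p = 23·(22/483) = 22/21.
Numerically: 22/21 ≈ 1.047619.
Is 22/21 < 1? NO.
Since the bound 22/21 is ≥ 1, the union bound is uninformative here; it does NOT by itself certify existence.

23·p = 22/21 ≈ 1.047619; existence NOT certified by the union bound.


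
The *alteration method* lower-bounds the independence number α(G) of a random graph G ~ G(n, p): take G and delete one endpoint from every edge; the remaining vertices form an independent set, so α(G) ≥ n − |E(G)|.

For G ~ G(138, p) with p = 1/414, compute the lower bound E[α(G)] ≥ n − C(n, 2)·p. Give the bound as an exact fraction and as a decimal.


E[|E(G)|] = C(138, 2)·p = 9453 · (1/414) = 137/6.
E[α(G)] ≥ n − E[|E(G)|] = 138 − 137/6 = 691/6.
Numerically: ≈ 115.16667.
(This is only a lower bound; the true E[α(G)] may be larger.)

E[α(G)] ≥ 691/6 ≈ 115.16667.


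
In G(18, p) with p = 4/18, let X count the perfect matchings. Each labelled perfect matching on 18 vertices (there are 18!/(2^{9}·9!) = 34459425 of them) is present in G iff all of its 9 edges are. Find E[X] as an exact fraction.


K_18 has 18!/(2^{9}·9!) = 34459425 labelled perfect matchings.
For each such perfect matching H, let X_H = 1 if all 9 edges of H are present in G. Then P[X_H = 1] = p^{9} = (2/9)^{9} = 512/387420489.
By linearity of expectation: E[X] = Σ_H E[X_H] = 34459425 · p^{9} = 34459425 · 512/387420489 = 217817600/4782969.
Numerically: E[X] ≈ 45.54.

E[X] = 34459425 · (2/9)^{9} = 217817600/4782969 ≈ 45.54.


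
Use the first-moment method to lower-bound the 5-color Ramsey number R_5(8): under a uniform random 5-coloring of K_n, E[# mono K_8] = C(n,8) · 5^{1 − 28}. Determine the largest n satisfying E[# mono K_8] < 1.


We need C(n, 8) · 5^{1 − 28} < 1, i.e. C(n, 8) < 5^{28 − 1} = 7450580596923828125.
Check values of n near the boundary:
  n = 860: C(860, 8) = 7182671140665308145; 7182671140665308145 < 7450580596923828125? YES
  n = 861: C(861, 8) = 7250034996615275865; 7250034996615275865 < 7450580596923828125? YES
  n = 862: C(862, 8) = 7317951015318931845; 7317951015318931845 < 7450580596923828125? YES
  n = 863: C(863, 8) = 7386423071602617757; 7386423071602617757 < 7450580596923828125? YES
  n = 864: C(864, 8) = 7455455062926006708; 7455455062926006708 < 7450580596923828125? NO
  n = 865: C(865, 8) = 7525050909487743060; 7525050909487743060 < 7450580596923828125? NO
The largest n with C(n, 8) < 7450580596923828125 is n = 863 (where E[X] = 7386423071602617757/7450580596923828125 ≈ 0.9914). Hence R_5(8) > 863, i.e. R_5(8) ≥ 864.

Largest n = 863; hence R_5(8) > 863.


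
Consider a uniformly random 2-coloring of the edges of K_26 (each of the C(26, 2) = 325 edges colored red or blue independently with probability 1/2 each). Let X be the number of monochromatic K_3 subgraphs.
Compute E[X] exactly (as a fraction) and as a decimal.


Let X = Σ_S X_S over the C(26, 3) = 2600 subsets S of size 3, where X_S = 1 if the K_3 on S is monochromatic.
For a fixed S, the K_3 on S has C(3, 2) = 3 edges. P[all 3 edges red] = (1/2)^3, and likewise for blue, so P[monochromatic] = 2·(1/2)^3 = 2^{1 − 3} = 1/4.
Summing: E[X] = C(26, 3) · 2^{1 − 3} = 2600 · 1/4 = 650.
Numerically: E[X] ≈ 650.0000.

E[X] = C(26,3)·2^(1−C(3,2)) = 650 ≈ 650.0000.


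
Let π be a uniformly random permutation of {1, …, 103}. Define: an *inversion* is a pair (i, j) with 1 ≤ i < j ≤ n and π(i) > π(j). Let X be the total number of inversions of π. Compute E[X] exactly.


Write X = Σ X_I over the C(103, 2) = 5253 pairs i < j, with X_I the indicator of one inversion.
There are 5253 indicators.
For each fixed pair i < j, the values π(i) and π(j) are two distinct elements of {1, …, 103} in uniformly random order; by symmetry P[π(i) > π(j)] = 1/2.
By linearity: E[X] = 5253 · (1/2) = C(103, 2) · (1/2) = 5253/2 = 5253/2 ≈ 2626.5000.

E[X] = 5253/2 = 2626.5000.


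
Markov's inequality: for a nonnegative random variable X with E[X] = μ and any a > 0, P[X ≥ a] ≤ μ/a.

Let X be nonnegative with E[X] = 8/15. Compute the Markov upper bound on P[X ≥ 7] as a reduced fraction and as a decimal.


μ = E[X] = 8/15, a = 7.
Markov: P[X ≥ 7] ≤ μ/a = (8/15)/7 = 8/105.
Numerically: ≈ 0.076.
(Since a = 7 > μ = 0.533, the bound 8/105 is < 1 and informative.)

P[X ≥ 7] ≤ 8/105 ≈ 0.076.


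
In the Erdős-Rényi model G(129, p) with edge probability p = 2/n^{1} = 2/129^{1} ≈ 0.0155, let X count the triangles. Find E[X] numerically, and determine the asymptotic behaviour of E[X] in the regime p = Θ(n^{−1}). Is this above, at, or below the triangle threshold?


Number of potential triangles: C(129, 3) = 349504.
Each occurs with probability p³ ≈ (0.0155)³ ≈ 3.72667e-06.
By linearity: E[X] = C(129, 3)·p³ ≈ 349504 · 3.72667e-06 ≈ 1.302.
Here α = 1, so p = 2/n is exactly at the triangle threshold p ~ 1/n. Asymptotically E[X] → c³/6 = 2³/6 = 4/3 ≈ 1.333, a bounded constant. In this regime the triangle count is asymptotically Poisson(c³/6).

E[X] ≈ 1.302; in regime p = Θ(1/n^{1}) E[X] stays bounded (at the triangle threshold p ~ 1/n).


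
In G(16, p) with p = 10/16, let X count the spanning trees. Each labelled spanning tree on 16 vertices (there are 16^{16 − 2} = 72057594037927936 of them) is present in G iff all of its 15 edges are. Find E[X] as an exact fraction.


K_16 has 16^{16 − 2} = 72057594037927936 labelled spanning trees.
For each such spanning tree H, let X_H = 1 if all 15 edges of H are present in G. Then P[X_H = 1] = p^{15} = (5/8)^{15} = 30517578125/35184372088832.
By linearity of expectation: E[X] = Σ_H E[X_H] = 72057594037927936 · p^{15} = 72057594037927936 · 30517578125/35184372088832 = 62500000000000.
Numerically: E[X] ≈ 6.25e+13.

E[X] = 72057594037927936 · (5/8)^{15} = 62500000000000 ≈ 6.25e+13.


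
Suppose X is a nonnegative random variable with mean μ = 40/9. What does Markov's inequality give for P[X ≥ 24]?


μ = E[X] = 40/9, a = 24.
Markov: P[X ≥ 24] ≤ μ/a = (40/9)/24 = 5/27.
Numerically: ≈ 0.18519.
(Since a = 24 > μ = 4.44444, the bound 5/27 is < 1 and informative.)

P[X ≥ 24] ≤ 5/27 ≈ 0.18519.


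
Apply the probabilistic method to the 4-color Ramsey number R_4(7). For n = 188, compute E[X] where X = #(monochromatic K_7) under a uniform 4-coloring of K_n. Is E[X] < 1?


E[X] = C(188, 7) · 4^{1 − 21} = 1470936391496 · 4^{−20} = 1470936391496/1099511627776.
As a reduced fraction: E[X] = 183867048937/137438953472 ≈ 1.3378089.
Is E[X] < 1? NO.
Since E[X] ≥ 1, the first-moment bound is inconclusive at n = 188; it does NOT by itself certify R_4(7) > 188.

E[X] = 183867048937/137438953472 ≈ 1.3378089; E[X] ≥ 1; first-moment method inconclusive here.


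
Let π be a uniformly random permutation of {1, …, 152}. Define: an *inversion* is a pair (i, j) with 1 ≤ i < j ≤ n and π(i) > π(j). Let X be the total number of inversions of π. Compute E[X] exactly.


Write X = Σ X_I over the C(152, 2) = 11476 pairs i < j, with X_I the indicator of one inversion.
There are 11476 indicators.
For each fixed pair i < j, the values π(i) and π(j) are two distinct elements of {1, …, 152} in uniformly random order; by symmetry P[π(i) > π(j)] = 1/2.
By linearity: E[X] = 11476 · (1/2) = C(152, 2) · (1/2) = 11476/2 = 5738 ≈ 5738.000.

E[X] = 5738 = 5738.000.


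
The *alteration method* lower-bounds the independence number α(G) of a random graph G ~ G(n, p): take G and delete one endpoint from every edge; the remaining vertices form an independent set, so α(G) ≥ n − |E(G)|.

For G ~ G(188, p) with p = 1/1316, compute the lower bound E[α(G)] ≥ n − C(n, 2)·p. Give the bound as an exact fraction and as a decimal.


E[|E(G)|] = C(188, 2)·p = 17578 · (1/1316) = 187/14.
E[α(G)] ≥ n − E[|E(G)|] = 188 − 187/14 = 2445/14.
Numerically: ≈ 174.6429.
(This is only a lower bound; the true E[α(G)] may be larger.)

E[α(G)] ≥ 2445/14 ≈ 174.6429.


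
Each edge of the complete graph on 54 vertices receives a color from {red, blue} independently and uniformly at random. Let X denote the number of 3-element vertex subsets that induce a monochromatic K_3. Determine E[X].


Let X = Σ_S X_S over the C(54, 3) = 24804 subsets S of size 3, where X_S = 1 if the K_3 on S is monochromatic.
For a fixed S, the K_3 on S has C(3, 2) = 3 edges. P[all 3 edges red] = (1/2)^3, and likewise for blue, so P[monochromatic] = 2·(1/2)^3 = 2^{1 − 3} = 1/4.
Summing: E[X] = C(54, 3) · 2^{1 − 3} = 24804 · 1/4 = 6201.
Numerically: E[X] ≈ 6201.00000.

E[X] = C(54,3)·2^(1−C(3,2)) = 6201 ≈ 6201.00000.


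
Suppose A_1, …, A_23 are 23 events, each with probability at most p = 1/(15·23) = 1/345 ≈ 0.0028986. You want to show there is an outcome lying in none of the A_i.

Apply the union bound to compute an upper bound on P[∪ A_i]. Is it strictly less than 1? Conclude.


Union bound: P[∪_{i=1}^{23} A_i] ≤ Σ_i P[A_i] ≤ 23·p = 23·(1/345) = 1/15.
Numerically: 1/15 ≈ 0.0666667.
Is 1/15 < 1? YES.
Since P[∪ A_i] ≤ 1/15 < 1, the complement has P[∩ A_i^c] ≥ 1 − 1/15 = 14/15 > 0, so some outcome avoids every A_i.

23·p = 1/15 ≈ 0.0666667; existence CERTIFIED by the union bound.


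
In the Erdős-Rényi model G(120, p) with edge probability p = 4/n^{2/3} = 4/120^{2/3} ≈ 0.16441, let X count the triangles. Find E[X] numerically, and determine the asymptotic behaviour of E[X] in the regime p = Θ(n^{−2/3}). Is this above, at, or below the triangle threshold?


Number of potential triangles: C(120, 3) = 280840.
Each occurs with probability p³ ≈ (0.16441)³ ≈ 4.4444444e-03.
By linearity: E[X] = C(120, 3)·p³ ≈ 280840 · 4.4444444e-03 ≈ 1248.17778.
Since α = 2/3 < 1, p = c/n^{2/3} ≫ 1/n is above the triangle threshold p ~ 1/n. Asymptotically E[X] ~ (c³/6)·n^{3(1−α)} = (4³/6)·n^{1} → ∞; triangles are abundant w.h.p.

E[X] ≈ 1248.17778; in regime p = Θ(1/n^{2/3}) E[X] diverges (above the triangle threshold p ~ 1/n).


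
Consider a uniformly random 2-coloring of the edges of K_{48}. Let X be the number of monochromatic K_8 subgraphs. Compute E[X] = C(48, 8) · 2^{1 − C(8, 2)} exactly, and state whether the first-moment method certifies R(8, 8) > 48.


E[X] = C(48, 8) · 2^{1 − 28} = 377348994 · 2^{−27} = 377348994/134217728.
As a reduced fraction: E[X] = 188674497/67108864 ≈ 2.811.
Is E[X] < 1? NO.
Since E[X] ≥ 1, the first-moment bound is inconclusive at n = 48; it does NOT by itself certify R(8, 8) > 48.

E[X] = 188674497/67108864 ≈ 2.811; E[X] ≥ 1; first-moment method inconclusive here.


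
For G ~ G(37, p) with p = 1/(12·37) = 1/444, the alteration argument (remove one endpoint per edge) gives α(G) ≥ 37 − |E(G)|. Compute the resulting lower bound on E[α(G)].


E[|E(G)|] = C(37, 2)·p = 666 · (1/444) = 3/2.
E[α(G)] ≥ n − E[|E(G)|] = 37 − 3/2 = 71/2.
Numerically: ≈ 35.500000.
(This is only a lower bound; the true E[α(G)] may be larger.)

E[α(G)] ≥ 71/2 ≈ 35.500000.


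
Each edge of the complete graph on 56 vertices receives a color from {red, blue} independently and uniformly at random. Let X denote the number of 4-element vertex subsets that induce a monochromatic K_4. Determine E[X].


Let X = Σ_S X_S over the C(56, 4) = 367290 subsets S of size 4, where X_S = 1 if the K_4 on S is monochromatic.
For a fixed S, the K_4 on S has C(4, 2) = 6 edges. P[all 6 edges red] = (1/2)^6, and likewise for blue, so P[monochromatic] = 2·(1/2)^6 = 2^{1 − 6} = 1/32.
Summing: E[X] = C(56, 4) · 2^{1 − 6} = 367290 · 1/32 = 183645/16.
Numerically: E[X] ≈ 11477.8125.

E[X] = C(56,4)·2^(1−C(4,2)) = 183645/16 ≈ 11477.8125.


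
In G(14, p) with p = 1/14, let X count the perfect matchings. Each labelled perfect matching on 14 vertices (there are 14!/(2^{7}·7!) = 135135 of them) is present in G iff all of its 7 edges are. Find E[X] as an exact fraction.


K_14 has 14!/(2^{7}·7!) = 135135 labelled perfect matchings.
For each such perfect matching H, let X_H = 1 if all 7 edges of H are present in G. Then P[X_H = 1] = p^{7} = (1/14)^{7} = 1/105413504.
By linearity: E[X] = Σ_H E[X_H] = 135135 · p^{7} = 135135 · 1/105413504 = 19305/15059072.
Numerically: E[X] ≈ 0.001282.

E[X] = 135135 · (1/14)^{7} = 19305/15059072 ≈ 0.001282.


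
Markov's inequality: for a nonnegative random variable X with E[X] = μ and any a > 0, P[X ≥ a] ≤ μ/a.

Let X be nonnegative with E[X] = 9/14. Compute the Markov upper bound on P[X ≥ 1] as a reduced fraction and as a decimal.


μ = E[X] = 9/14, a = 1.
Markov: P[X ≥ 1] ≤ μ/a = (9/14)/1 = 9/14.
Numerically: ≈ 0.643.
(Since a = 1 > μ = 0.643, the bound 9/14 is < 1 and informative.)

P[X ≥ 1] ≤ 9/14 ≈ 0.643.


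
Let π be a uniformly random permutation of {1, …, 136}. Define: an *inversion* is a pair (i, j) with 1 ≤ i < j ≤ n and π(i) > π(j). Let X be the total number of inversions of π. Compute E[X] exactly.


Write X = Σ X_I over the C(136, 2) = 9180 pairs i < j, with X_I the indicator of one inversion.
There are 9180 indicators.
For each fixed pair i < j, the values π(i) and π(j) are two distinct elements of {1, …, 136} in uniformly random order; by symmetry P[π(i) > π(j)] = 1/2.
By linearity: E[X] = 9180 · (1/2) = C(136, 2) · (1/2) = 9180/2 = 4590 ≈ 4590.00000.

E[X] = 4590 = 4590.00000.


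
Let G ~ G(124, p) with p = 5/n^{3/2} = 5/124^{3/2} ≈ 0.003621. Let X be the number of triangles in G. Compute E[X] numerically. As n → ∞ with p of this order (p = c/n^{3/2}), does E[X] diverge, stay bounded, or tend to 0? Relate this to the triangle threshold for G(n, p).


Number of potential triangles: C(124, 3) = 310124.
Each occurs with probability p³ ≈ (0.003621)³ ≈ 4.748019e-08.
By linearity: E[X] = C(124, 3)·p³ ≈ 310124 · 4.748019e-08 ≈ 0.0147.
Since α = 3/2 > 1, p = c/n^{3/2} = o(1/n) is below the triangle threshold p ~ 1/n. Asymptotically E[X] ~ (c³/6)·n^{3(1−α)} = (5³/6)·n^{-1.5} → 0, so by Markov's inequality G has no triangles w.h.p.

E[X] ≈ 0.0147; in regime p = Θ(1/n^{3/2}) E[X] tends to 0 (below the triangle threshold p ~ 1/n).


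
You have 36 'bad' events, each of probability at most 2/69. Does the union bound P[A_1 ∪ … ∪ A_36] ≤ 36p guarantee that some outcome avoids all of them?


Union bound: P[∪_{i=1}^{36} A_i] ≤ Σ_i P[A_i] ≤ 36·p = 36·(2/69) = 24/23.
Numerically: 24/23 ≈ 1.043.
Is 24/23 < 1? NO.
Since the bound 24/23 is ≥ 1, the union bound is uninformative here; it does NOT by itself certify existence.

36·p = 24/23 ≈ 1.043; existence NOT certified by the union bound.


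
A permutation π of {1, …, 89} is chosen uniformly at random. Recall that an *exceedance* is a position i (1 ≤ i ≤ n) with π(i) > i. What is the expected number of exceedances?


Write X = Σ_{i=1}^{89} X_i, where X_i = 1_{π(i) > i}.
For each fixed i, π(i) is uniform over {1, …, 89} (marginal of a uniform permutation), so P[π(i) > i] = (n − i)/n. Summing: Σ_{i=1}^{89} (n − i)/n = (0 + 1 + … + 88)/89 = 89(89 − 1)/(2·89) = (89 − 1)/2.
Hence E[X] = Σ_{i=1}^{89} (89 − i)/89 = 44 ≈ 44.00000.

E[X] = 44 = 44.00000.


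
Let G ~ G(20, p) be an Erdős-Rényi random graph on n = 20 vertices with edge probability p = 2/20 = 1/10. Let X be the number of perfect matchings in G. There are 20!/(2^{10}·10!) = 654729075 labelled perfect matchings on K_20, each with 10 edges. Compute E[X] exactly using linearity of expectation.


K_20 has 20!/(2^{10}·10!) = 654729075 labelled perfect matchings.
For each such perfect matching H, let X_H = 1 if all 10 edges of H are present in G. Then P[X_H = 1] = p^{10} = (1/10)^{10} = 1/10000000000.
By linearity of expectation: E[X] = Σ_H E[X_H] = 654729075 · p^{10} = 654729075 · 1/10000000000 = 26189163/400000000.
Numerically: E[X] ≈ 0.065473.

E[X] = 654729075 · (1/10)^{10} = 26189163/400000000 ≈ 0.065473.


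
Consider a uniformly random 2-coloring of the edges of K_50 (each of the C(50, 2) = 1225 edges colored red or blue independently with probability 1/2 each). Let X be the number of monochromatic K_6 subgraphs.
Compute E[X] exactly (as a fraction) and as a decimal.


Let X = Σ_S X_S over the C(50, 6) = 15890700 subsets S of size 6, where X_S = 1 if the K_6 on S is monochromatic.
For a fixed S, the K_6 on S has C(6, 2) = 15 edges. P[all 15 edges red] = (1/2)^15, and likewise for blue, so P[monochromatic] = 2·(1/2)^15 = 2^{1 − 15} = 1/16384.
By linearity: E[X] = C(50, 6) · 2^{1 − 15} = 15890700 · 1/16384 = 3972675/4096.
Numerically: E[X] ≈ 969.891.

E[X] = C(50,6)·2^(1−C(6,2)) = 3972675/4096 ≈ 969.891.


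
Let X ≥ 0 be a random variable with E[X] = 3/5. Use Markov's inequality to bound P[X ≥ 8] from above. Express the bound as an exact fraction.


μ = E[X] = 3/5, a = 8.
Markov: P[X ≥ 8] ≤ μ/a = (3/5)/8 = 3/40.
Numerically: ≈ 0.075000.
(Since a = 8 > μ = 0.600000, the bound 3/40 is < 1 and informative.)

P[X ≥ 8] ≤ 3/40 ≈ 0.075000.


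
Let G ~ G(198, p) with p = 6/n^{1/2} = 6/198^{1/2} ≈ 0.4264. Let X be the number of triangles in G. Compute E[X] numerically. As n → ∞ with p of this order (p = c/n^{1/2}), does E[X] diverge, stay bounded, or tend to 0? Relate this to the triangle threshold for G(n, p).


Number of potential triangles: C(198, 3) = 1274196.
Each occurs with probability p³ ≈ (0.4264)³ ≈ 7.7527533e-02.
By linearity: E[X] = C(198, 3)·p³ ≈ 1274196 · 7.7527533e-02 ≈ 98785.27272.
Since α = 1/2 < 1, p = c/n^{1/2} ≫ 1/n is above the triangle threshold p ~ 1/n. Asymptotically E[X] ~ (c³/6)·n^{3(1−α)} = (6³/6)·n^{1.5} → ∞; triangles are abundant w.h.p.

E[X] ≈ 98785.27272; in regime p = Θ(1/n^{1/2}) E[X] diverges (above the triangle threshold p ~ 1/n).


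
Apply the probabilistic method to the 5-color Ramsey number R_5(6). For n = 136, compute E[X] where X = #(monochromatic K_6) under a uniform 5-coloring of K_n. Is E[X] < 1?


E[X] = C(136, 6) · 5^{1 − 15} = 7858539612 · 5^{−14} = 7858539612/6103515625.
As a reduced fraction: E[X] = 7858539612/6103515625 ≈ 1.288.
Is E[X] < 1? NO.
Since E[X] ≥ 1, the first-moment bound is inconclusive at n = 136; it does NOT by itself certify R_5(6) > 136.

E[X] = 7858539612/6103515625 ≈ 1.288; E[X] ≥ 1; first-moment method inconclusive here.


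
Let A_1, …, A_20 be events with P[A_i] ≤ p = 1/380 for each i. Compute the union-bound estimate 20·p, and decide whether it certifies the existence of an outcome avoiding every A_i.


Union bound: P[∪_{i=1}^{20} A_i] ≤ Σ_i P[A_i] ≤ 20·p = 20·(1/380) = 1/19.
Numerically: 1/19 ≈ 0.0526.
Is 1/19 < 1? YES.
Since P[∪ A_i] ≤ 1/19 < 1, the complement has P[∩ A_i^c] ≥ 1 − 1/19 = 18/19 > 0, so some outcome avoids every A_i.

20·p = 1/19 ≈ 0.0526; existence CERTIFIED by the union bound.
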